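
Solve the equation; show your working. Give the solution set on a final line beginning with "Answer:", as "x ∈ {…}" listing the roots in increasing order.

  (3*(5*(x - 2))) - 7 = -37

Step 1. [(3*(5*(x - 2))) - 7 = -37] peel the -7: add 7 from each side ⇒ sub: 3*(5*(x - 2)) = -30.
Step 2. [3*(5*(x - 2)) = -30] 3·(inner) — divide through by 3 ⇒ div: 5*(x - 2) = -10.
Step 3. [5*(x - 2) = -10] LHS = 5·(…); ÷5 both sides. So div: x - 2 = -2.
Step 4. [x - 2 = -2] peel the -2: add 2 from each side. So sub: x = 0.

Answer: x ∈ {0}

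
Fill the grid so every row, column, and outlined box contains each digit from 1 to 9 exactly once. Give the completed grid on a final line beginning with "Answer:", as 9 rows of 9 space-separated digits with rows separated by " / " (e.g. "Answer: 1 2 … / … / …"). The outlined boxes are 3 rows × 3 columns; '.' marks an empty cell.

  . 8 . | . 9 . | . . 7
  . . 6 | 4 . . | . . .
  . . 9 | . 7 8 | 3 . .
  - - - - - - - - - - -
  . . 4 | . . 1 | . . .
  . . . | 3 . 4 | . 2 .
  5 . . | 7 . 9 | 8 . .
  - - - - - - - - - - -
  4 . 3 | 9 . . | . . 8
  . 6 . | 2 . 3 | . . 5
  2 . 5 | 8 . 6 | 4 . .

Step 1. [r3c1∈{1}] only 1 remains possible at r3c1. So r3c1=1.
Step 2. [r9c5∈{1}] r9c5 has the single candidate 1, so r9c5=1.
Step 3. [r1c8∈{1,4,5,6}] 4 has one home in row 1: r1c8 ⇒ r1c8=4.
Step 4. [r7c7∈{1,2,6,7}] row 7 places 2 nowhere but r7c7 ⇒ r7c7=2.
Step 5. [r7c8∈{1,6,7}] r7c8 is the only open cell in row 7 admitting 6. So r7c8=6.
Step 6. [r3c8∈{5}] nothing but 5 survives at r3c8. So r3c8=5.
Step 7. [r2c2∈{2,3,5,7}] across col 2, 5 lands solely at r2c2 ⇒ r2c2=5.
Step 8. [r7c2∈{1,7}] row 7 places 1 nowhere but r7c2. So r7c2=1.
Step 9. [r2c1∈{3,7}] r2c1 is the only open cell in row 2 admitting 7, so r2c1=7.
Step 10. [r1c3∈{2}] r1c3's peers cover all but 2, so r1c3=2.
Step 11. [r1c4∈{1,5,6}] col 4 places 1 nowhere but r1c4, so r1c4=1.
Step 12. [r4c4∈{5,6}] r4c4 is the only open cell in col 4 admitting 5 ⇒ r4c4=5.
Step 13. [r5c7∈{1,5,6,7,9}] in row 5, 5 fits only at r5c7 ⇒ r5c7=5.
Step 14. [r6c9∈{1,3,4,6}] across row 6, 4 lands solely at r6c9 ⇒ r6c9=4.
Step 15. [r6c5∈{2,6}] in row 6, 6 fits only at r6c5. So r6c5=6.
Step 16. [r4c5∈{2,8}] in box 5, 2 fits only at r4c5. So r4c5=2.
Step 17. [r4c1∈{3,6,8,9}] across row 4, 8 lands solely at r4c1 ⇒ r4c1=8.
Step 18. [r8c1∈{9}] r8c1's peers cover all but 9, so r8c1=9.
Step 19. [r9c2∈{7}] r9c2 has the single candidate 7. So r9c2=7.
Step 20. [r6c3∈{1}] r6c3's peers cover all but 1, so r6c3=1.
Step 21. [r6c8∈{3}] r6c8 has the single candidate 3, so r6c8=3.
Step 22. [r9c8∈{9}] r9c8's peers cover all but 9. So r9c8=9.
Step 23. [r5c9∈{1,6,9}] in row 5, 1 fits only at r5c9 ⇒ r5c9=1.
Step 24. [r3c9∈{2,6}] row 3 places 2 nowhere but r3c9 ⇒ r3c9=2.
Step 25. [r4c8∈{7}] r4c8 has the single candidate 7. So r4c8=7.
Step 26. [r4c9∈{6,9}] 6 has one home in col 9: r4c9. So r4c9=6.
Step 27. [r4c7∈{9}] r4c7 has the single candidate 9. So r4c7=9.
Step 28. [r2c7∈{1}] r2c7 is down to just 1, so r2c7=1.
Step 29. [r7c6∈{5,7}] row 7 places 7 nowhere but r7c6 ⇒ r7c6=7.
Step 30. [r5c1∈{6}] r5c1 has the single candidate 6 ⇒ r5c1=6.
Step 31. [r5c5∈{8}] nothing but 8 survives at r5c5, so r5c5=8.
Step 32. [r5c2∈{9}] r5c2 is down to just 9 ⇒ r5c2=9.
Step 33. [r1c1∈{3}] r1c1 is down to just 3, so r1c1=3.
Step 34. [r1c6∈{5}] nothing but 5 survives at r1c6. So r1c6=5.
Step 35. [r8c3∈{8}] nothing but 8 survives at r8c3, so r8c3=8.
Step 36. [r2c6∈{2}] r2c6's peers cover all but 2 ⇒ r2c6=2.
Step 37. [r8c8∈{1}] nothing but 1 survives at r8c8. So r8c8=1.
Step 38. [r3c4∈{6}] nothing but 6 survives at r3c4. So r3c4=6.
Step 39. [r2c5∈{3}] r2c5 has the single candidate 3, so r2c5=3.
Step 40. [r2c8∈{8}] r2c8 is down to just 8, so r2c8=8.
Step 41. [r7c5∈{5}] only 5 remains possible at r7c5 ⇒ r7c5=5.
Step 42. [r5c3∈{7}] r5c3 has the single candidate 7 ⇒ r5c3=7.
Step 43. [r6c2∈{2}] r6c2 has the single candidate 2, so r6c2=2.
Step 44. [r1c7∈{6}] r1c7 has the single candidate 6, so r1c7=6.
Step 45. [r3c2∈{4}] r3c2's peers cover all but 4 ⇒ r3c2=4.
Step 46. [r4c2∈{3}] only 3 remains possible at r4c2 ⇒ r4c2=3.
Step 47. [r9c9∈{3}] r9c9 has the single candidate 3. So r9c9=3.
Step 48. [r8c5∈{4}] r8c5 is down to just 4 ⇒ r8c5=4.
Step 49. [r2c9∈{9}] r2c9 is down to just 9 ⇒ r2c9=9.
Step 50. [r8c7∈{7}] r8c7's peers cover all but 7, so r8c7=7.

Answer: 3 8 2 1 9 5 6 4 7 / 7 5 6 4 3 2 1 8 9 / 1 4 9 6 7 8 3 5 2 / 8 3 4 5 2 1 9 7 6 / 6 9 7 3 8 4 5 2 1 / 5 2 1 7 6 9 8 3 4 / 4 1 3 9 5 7 2 6 8 / 9 6 8 2 4 3 7 1 5 / 2 7 5 8 1 6 4 9 3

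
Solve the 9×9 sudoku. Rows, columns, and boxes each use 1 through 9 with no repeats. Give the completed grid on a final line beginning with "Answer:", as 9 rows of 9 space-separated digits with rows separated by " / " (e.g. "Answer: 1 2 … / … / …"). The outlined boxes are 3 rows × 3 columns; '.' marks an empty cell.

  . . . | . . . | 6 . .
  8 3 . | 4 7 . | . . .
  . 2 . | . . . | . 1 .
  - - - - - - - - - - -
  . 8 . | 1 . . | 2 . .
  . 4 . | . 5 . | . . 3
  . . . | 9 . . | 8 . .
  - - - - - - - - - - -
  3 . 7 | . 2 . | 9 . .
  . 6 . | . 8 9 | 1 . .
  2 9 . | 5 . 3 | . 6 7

Step 1. [r2c7∈{5}] r2c7 has the single candidate 5 ⇒ r2c7=5.
Step 2. [r9c7∈{4}] only 4 remains possible at r9c7 ⇒ r9c7=4.
Step 3. [r5c7∈{7}] r5c7's peers cover all but 7, so r5c7=7.
Step 4. [r3c1∈{4,5,6,7,9}] 7 has one home in row 3: r3c1, so r3c1=7.
Step 5. [r6c9∈{1,4,5,6}] in col 9, 1 fits only at r6c9. So r6c9=1.
Step 6. [r4c9∈{4,5,6,9}] 6 has one home in col 9: r4c9 ⇒ r4c9=6.
Step 7. [r5c8∈{9}] r5c8's peers cover all but 9, so r5c8=9.
Step 8. [r2c8∈{2}] r2c8's peers cover all but 2. So r2c8=2.
Step 9. [r7c6∈{1,4,6}] r7c6 is the only open cell in row 7 admitting 4, so r7c6=4.
Step 10. [r7c2∈{1,5}] in row 7, 1 fits only at r7c2. So r7c2=1.
Step 11. [r1c2∈{5}] r1c2 is down to just 5 ⇒ r1c2=5.
Step 12. [r2c9∈{9}] only 9 remains possible at r2c9. So r2c9=9.
Step 13. [r3c7∈{3}] r3c7's peers cover all but 3, so r3c7=3.
Step 14. [r1c4∈{2,3,8}] 3 has one home in col 4: r1c4, so r1c4=3.
Step 15. [r5c4∈{2,6,8}] across col 4, 2 lands solely at r5c4. So r5c4=2.
Step 16. [r3c4∈{6,8}] across col 4, 8 lands solely at r3c4. So r3c4=8.
Step 17. [r3c9∈{4}] r3c9 has the single candidate 4 ⇒ r3c9=4.
Step 18. [r6c3∈{2,3,5,6}] in row 6, 2 fits only at r6c3, so r6c3=2.
Step 19. [r4c3∈{3,5,9}] col 3 places 3 nowhere but r4c3 ⇒ r4c3=3.
Step 20. [r8c3∈{4,5}] r8c3 is the only open cell in col 3 admitting 5, so r8c3=5.
Step 21. [r1c3∈{1,4,9}] 4 has one home in col 3: r1c3, so r1c3=4.
Step 22. [r3c3∈{6,9}] 9 has one home in col 3: r3c3 ⇒ r3c3=9.
Step 23. [r1c1∈{1}] r1c1 has the single candidate 1. So r1c1=1.
Step 24. [r3c5∈{6}] only 6 remains possible at r3c5 ⇒ r3c5=6.
Step 25. [r5c1∈{6}] only 6 remains possible at r5c1, so r5c1=6.
Step 26. [r6c1∈{5}] r6c1 has the single candidate 5 ⇒ r6c1=5.
Step 27. [r4c8∈{4,5}] across row 4, 5 lands solely at r4c8, so r4c8=5.
Step 28. [r7c8∈{8}] nothing but 8 survives at r7c8. So r7c8=8.
Step 29. [r4c6∈{7}] only 7 remains possible at r4c6. So r4c6=7.
Step 30. [r6c8∈{4}] only 4 remains possible at r6c8 ⇒ r6c8=4.
Step 31. [r2c6∈{1}] r2c6 has the single candidate 1. So r2c6=1.
Step 32. [r8c4∈{7}] r8c4's peers cover all but 7. So r8c4=7.
Step 33. [r9c3∈{8}] nothing but 8 survives at r9c3. So r9c3=8.
Step 34. [r5c6∈{8}] r5c6 is down to just 8. So r5c6=8.
Step 35. [r1c9∈{8}] r1c9 has the single candidate 8. So r1c9=8.
Step 36. [r1c5∈{9}] only 9 remains possible at r1c5, so r1c5=9.
Step 37. [r1c6∈{2}] r1c6 has the single candidate 2, so r1c6=2.
Step 38. [r3c6∈{5}] only 5 remains possible at r3c6. So r3c6=5.
Step 39. [r4c5∈{4}] nothing but 4 survives at r4c5 ⇒ r4c5=4.
Step 40. [r7c4∈{6}] r7c4's peers cover all but 6. So r7c4=6.
Step 41. [r6c5∈{3}] only 3 remains possible at r6c5. So r6c5=3.
Step 42. [r5c3∈{1}] r5c3 is down to just 1 ⇒ r5c3=1.
Step 43. [r7c9∈{5}] r7c9 is down to just 5 ⇒ r7c9=5.
Step 44. [r8c1∈{4}] nothing but 4 survives at r8c1 ⇒ r8c1=4.
Step 45. [r6c2∈{7}] only 7 remains possible at r6c2. So r6c2=7.
Step 46. [r6c6∈{6}] only 6 remains possible at r6c6. So r6c6=6.
Step 47. [r2c3∈{6}] r2c3 is down to just 6. So r2c3=6.
Step 48. [r8c9∈{2}] only 2 remains possible at r8c9, so r8c9=2.
Step 49. [r9c5∈{1}] r9c5's peers cover all but 1. So r9c5=1.
Step 50. [r4c1∈{9}] only 9 remains possible at r4c1, so r4c1=9.
Step 51. [r1c8∈{7}] r1c8 is down to just 7. So r1c8=7.
Step 52. [r8c8∈{3}] nothing but 3 survives at r8c8 ⇒ r8c8=3.

Answer: 1 5 4 3 9 2 6 7 8 / 8 3 6 4 7 1 5 2 9 / 7 2 9 8 6 5 3 1 4 / 9 8 3 1 4 7 2 5 6 / 6 4 1 2 5 8 7 9 3 / 5 7 2 9 3 6 8 4 1 / 3 1 7 6 2 4 9 8 5 / 4 6 5 7 8 9 1 3 2 / 2 9 8 5 1 3 4 6 7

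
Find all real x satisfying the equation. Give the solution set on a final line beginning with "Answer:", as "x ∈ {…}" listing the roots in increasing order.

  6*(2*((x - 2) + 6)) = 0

Step 1. [6*(2*((x - 2) + 6)) = 0] 6 out front; divide by 6 ⇒ div: 2*((x - 2) + 6) = 0.
Step 2. [2*((x - 2) + 6) = 0] divide by the outer 2 ⇒ div: (x - 2) + 6 = 0.
Step 3. [(x - 2) + 6 = 0] +6 is outermost — subtract 6 both sides ⇒ sub: x - 2 = -6.
Step 4. [x - 2 = -6] add 2: x sits inside (… - 2) ⇒ sub: x = -4.

Answer: x ∈ {-4}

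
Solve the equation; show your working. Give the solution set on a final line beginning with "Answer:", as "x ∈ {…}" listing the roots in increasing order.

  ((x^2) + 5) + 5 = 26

Step 1. [((x^2) + 5) + 5 = 26] +5 is outermost — subtract 5 both sides ⇒ sub: (x^2) + 5 = 21.
Step 2. [(x^2) + 5 = 21] the outer +5 inverts by subtracting 5. So sub: x^2 = 16.
Step 3. [x^2 = 16] √ both sides: 16 ≥ 0 gives two branches. So sqrt: x = 4 or -4.

Answer: x ∈ {-4, 4}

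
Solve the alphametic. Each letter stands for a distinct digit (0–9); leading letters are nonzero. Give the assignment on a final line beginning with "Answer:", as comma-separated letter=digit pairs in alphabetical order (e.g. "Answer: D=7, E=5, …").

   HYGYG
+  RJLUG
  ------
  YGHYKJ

Step 1. [Y] Y is the leading digit of a 6-digit sum of two 5-digit numbers; the final carry is exactly 1. So Y=1.
Step 2. [col 1: G + G ≡ J (mod 10)] no forcing yet in column 1 (carry-in 0); J=6 is free and consistent — try it, so J=6.
Step 3. [col 1: G + G ≡ J (mod 10)] G=3 is one option consistent with column 1 (G + G ≡ J (mod 10), carry-in 0) — take it, so G=3.
Step 4. [col 2: Y + U ≡ K (mod 10)] no forcing yet in column 2 (carry-in 0); K=0 is free and consistent — try it ⇒ K=0.
Step 5. [col 2: Y + U ≡ K (mod 10)] column 2 reads Y+U+carry(0)=K with Y=1, K=0; with digits 0,1,3,6 already taken and all letters distinct, the only value for U is 9. So U=9.
Step 6. [col 3: G + L ≡ Y (mod 10)] from column 3 (G=3, Y=1, carry-in 1, digits 0,1,3,6,9 already taken and all letters distinct): L must equal 7, so L=7.
Step 7. [col 4: Y + J ≡ H (mod 10)] column 4: given Y=1, J=6, carry-in 1, and digits 0,1,3,6,7,9 already taken and all letters distinct, Y+J≡H (mod 10) forces H=8 ⇒ H=8.
Step 8. [col 5: H + R ≡ G (mod 10)] from column 5 (H=8, G=3, carry-in 0, digits 0,1,3,6,7,8,9 already taken and all letters distinct): R must equal 5 ⇒ R=5.

Answer: G=3, H=8, J=6, K=0, L=7, R=5, U=9, Y=1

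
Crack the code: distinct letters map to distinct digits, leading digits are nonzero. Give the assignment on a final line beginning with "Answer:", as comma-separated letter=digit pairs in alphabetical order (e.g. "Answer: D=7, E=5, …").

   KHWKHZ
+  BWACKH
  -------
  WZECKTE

Step 1. [col 1: Z + H ≡ E (mod 10)] Z=2 is one option consistent with column 1 (Z + H ≡ E (mod 10), carry-in 0) — take it ⇒ Z=2.
Step 2. [W] the sum has 7 digits but both addends have 6; that extra leading digit W is the final carry, namely 1, so W=1.
Step 3. [col 1: Z + H ≡ E (mod 10)] no forcing yet in column 1 (carry-in 0); H=3 is free and consistent — try it ⇒ H=3.
Step 4. [col 1: Z + H ≡ E (mod 10)] column 1 reads Z+H+carry(0)=E with Z=2, H=3; with digits 1,2,3 already taken and all letters distinct, the only value for E is 5, so E=5.
Step 5. [col 2: H + K ≡ T (mod 10)] K=4 is one option consistent with column 2 (H + K ≡ T (mod 10), carry-in 0) — take it. So K=4.
Step 6. [col 2: H + K ≡ T (mod 10)] from column 2 (H=3, K=4, carry-in 0, digits 1,2,3,4,5 already taken and all letters distinct): T must equal 7 ⇒ T=7.
Step 7. [col 3: K + C ≡ K (mod 10)] column 3: given K=4, carry-in 0, and digits 1,2,3,4,5,7 already taken and all letters distinct, K+C≡K (mod 10) forces C=0, so C=0.
Step 8. [col 4: W + A ≡ C (mod 10)] in column 4 we have W+A≡C with carry-in 0; given W=1, C=0 and digits 0,1,2,3,4,5,7 already taken and all letters distinct, that pins A to 9, so A=9.
Step 9. [col 6: K + B ≡ Z (mod 10)] from column 6 (K=4, Z=2, carry-in 0, digits 0,1,2,3,4,5,7,9 already taken and all letters distinct): B must equal 8, so B=8.

Answer: A=9, B=8, C=0, E=5, H=3, K=4, T=7, W=1, Z=2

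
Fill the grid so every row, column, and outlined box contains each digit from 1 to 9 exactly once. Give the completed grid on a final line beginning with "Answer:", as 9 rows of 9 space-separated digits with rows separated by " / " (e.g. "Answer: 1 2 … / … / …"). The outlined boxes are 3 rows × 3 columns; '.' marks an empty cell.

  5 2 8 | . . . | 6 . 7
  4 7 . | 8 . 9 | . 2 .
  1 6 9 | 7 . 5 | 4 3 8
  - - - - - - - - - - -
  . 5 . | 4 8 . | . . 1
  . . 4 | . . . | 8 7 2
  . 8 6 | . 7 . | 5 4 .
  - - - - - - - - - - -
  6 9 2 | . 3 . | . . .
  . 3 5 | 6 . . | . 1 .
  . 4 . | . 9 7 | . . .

Step 1. [r5c5∈{1,5,6}] in col 5, 5 fits only at r5c5 ⇒ r5c5=5.
Step 2. [r9c9∈{3,5,6}] across col 9, 6 lands solely at r9c9. So r9c9=6.
Step 3. [r6c9∈{3,9}] r6c9 is the only open cell in col 9 admitting 3 ⇒ r6c9=3.
Step 4. [r4c7∈{9}] r4c7's peers cover all but 9, so r4c7=9.
Step 5. [r8c1∈{7,8}] in box 7, 7 fits only at r8c1 ⇒ r8c1=7.
Step 6. [r5c6∈{1,3,6}] 6 has one home in row 5: r5c6, so r5c6=6.
Step 7. [r8c6∈{2,4,8}] in row 8, 8 fits only at r8c6, so r8c6=8.
Step 8. [r8c7∈{2}] r8c7 has the single candidate 2. So r8c7=2.
Step 9. [r9c4∈{1,2,5}] r9c4 is the only open cell in row 9 admitting 2. So r9c4=2.
Step 10. [r7c4∈{1,5}] col 4 places 5 nowhere but r7c4. So r7c4=5.
Step 11. [r8c5∈{4}] r8c5 is down to just 4. So r8c5=4.
Step 12. [r1c5∈{1}] r1c5's peers cover all but 1. So r1c5=1.
Step 13. [r1c4∈{3}] r1c4's peers cover all but 3, so r1c4=3.
Step 14. [r4c6∈{2,3}] col 6 places 3 nowhere but r4c6. So r4c6=3.
Step 15. [r6c6∈{1,2}] in col 6, 2 fits only at r6c6. So r6c6=2.
Step 16. [r6c1∈{9}] r6c1 is down to just 9. So r6c1=9.
Step 17. [r5c2∈{1}] r5c2 is down to just 1. So r5c2=1.
Step 18. [r9c1∈{8}] r9c1 has the single candidate 8 ⇒ r9c1=8.
Step 19. [r9c7∈{3}] r9c7 has the single candidate 3, so r9c7=3.
Step 20. [r8c9∈{9}] nothing but 9 survives at r8c9 ⇒ r8c9=9.
Step 21. [r7c9∈{4}] r7c9's peers cover all but 4, so r7c9=4.
Step 22. [r5c4∈{9}] nothing but 9 survives at r5c4. So r5c4=9.
Step 23. [r2c9∈{5}] r2c9 has the single candidate 5. So r2c9=5.
Step 24. [r2c3∈{3}] r2c3's peers cover all but 3, so r2c3=3.
Step 25. [r1c6∈{4}] r1c6 is down to just 4, so r1c6=4.
Step 26. [r7c8∈{8}] r7c8 is down to just 8. So r7c8=8.
Step 27. [r9c3∈{1}] nothing but 1 survives at r9c3. So r9c3=1.
Step 28. [r7c6∈{1}] nothing but 1 survives at r7c6 ⇒ r7c6=1.
Step 29. [r1c8∈{9}] nothing but 9 survives at r1c8 ⇒ r1c8=9.
Step 30. [r3c5∈{2}] only 2 remains possible at r3c5. So r3c5=2.
Step 31. [r4c3∈{7}] r4c3 has the single candidate 7. So r4c3=7.
Step 32. [r4c8∈{6}] nothing but 6 survives at r4c8. So r4c8=6.
Step 33. [r6c4∈{1}] nothing but 1 survives at r6c4 ⇒ r6c4=1.
Step 34. [r2c5∈{6}] r2c5's peers cover all but 6 ⇒ r2c5=6.
Step 35. [r7c7∈{7}] only 7 remains possible at r7c7 ⇒ r7c7=7.
Step 36. [r2c7∈{1}] nothing but 1 survives at r2c7, so r2c7=1.
Step 37. [r5c1∈{3}] r5c1's peers cover all but 3. So r5c1=3.
Step 38. [r9c8∈{5}] only 5 remains possible at r9c8, so r9c8=5.
Step 39. [r4c1∈{2}] r4c1 has the single candidate 2, so r4c1=2.

Answer: 5 2 8 3 1 4 6 9 7 / 4 7 3 8 6 9 1 2 5 / 1 6 9 7 2 5 4 3 8 / 2 5 7 4 8 3 9 6 1 / 3 1 4 9 5 6 8 7 2 / 9 8 6 1 7 2 5 4 3 / 6 9 2 5 3 1 7 8 4 / 7 3 5 6 4 8 2 1 9 / 8 4 1 2 9 7 3 5 6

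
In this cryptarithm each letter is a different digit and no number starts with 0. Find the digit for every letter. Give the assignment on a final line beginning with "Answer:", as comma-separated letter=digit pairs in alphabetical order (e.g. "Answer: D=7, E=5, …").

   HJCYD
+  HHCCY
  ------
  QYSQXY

Step 1. [Q] Q is the leading digit of a 6-digit sum of two 5-digit numbers; the final carry is exactly 1 ⇒ Q=1.
Step 2. [col 1: D + Y ≡ Y (mod 10)] in column 1 we have D+Y≡Y with carry-in 0; given nothing yet and digits 1 already taken and all letters distinct, that pins D to 0 ⇒ D=0.
Step 3. [col 1: D + Y ≡ Y (mod 10)] several values work for Y in column 1 (D + Y ≡ Y (mod 10), carry-in 0); try Y=7. So Y=7.
Step 4. [col 2: Y + C ≡ X (mod 10)] several values work for C in column 2 (Y + C ≡ X (mod 10), carry-in 0); try C=5. So C=5.
Step 5. [col 2: Y + C ≡ X (mod 10)] column 2: given Y=7, C=5, carry-in 0, and digits 0,1,5,7 already taken and all letters distinct, Y+C≡X (mod 10) forces X=2 ⇒ X=2.
Step 6. [col 4: J + H ≡ S (mod 10)] J=4 is one option consistent with column 4 (J + H ≡ S (mod 10), carry-in 1) — take it. So J=4.
Step 7. [col 4: J + H ≡ S (mod 10)] S=3 is one option consistent with column 4 (J + H ≡ S (mod 10), carry-in 1) — take it, so S=3.
Step 8. [col 4: J + H ≡ S (mod 10)] in column 4 we have J+H≡S with carry-in 1; given J=4, S=3 and digits 0,1,2,3,4,5,7 already taken and all letters distinct, that pins H to 8. So H=8.

Answer: C=5, D=0, H=8, J=4, Q=1, S=3, X=2, Y=7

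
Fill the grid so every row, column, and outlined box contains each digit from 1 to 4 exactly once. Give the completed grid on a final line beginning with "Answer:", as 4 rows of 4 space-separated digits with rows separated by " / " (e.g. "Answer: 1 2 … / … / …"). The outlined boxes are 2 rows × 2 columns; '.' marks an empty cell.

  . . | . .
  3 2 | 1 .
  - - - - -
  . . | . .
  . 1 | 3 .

Step 1. [r2c4∈{4}] nothing but 4 survives at r2c4 ⇒ r2c4=4.
Step 2. [r4c4∈{2}] only 2 remains possible at r4c4 ⇒ r4c4=2.
Step 3. [r4c1∈{4}] r4c1's peers cover all but 4. So r4c1=4.
Step 4. [r3c2∈{3}] nothing but 3 survives at r3c2. So r3c2=3.
Step 5. [r1c4∈{3}] only 3 remains possible at r1c4. So r1c4=3.
Step 6. [r3c3∈{4}] nothing but 4 survives at r3c3 ⇒ r3c3=4.
Step 7. [r3c4∈{1}] r3c4 has the single candidate 1, so r3c4=1.
Step 8. [r1c1∈{1}] nothing but 1 survives at r1c1, so r1c1=1.
Step 9. [r3c1∈{2}] r3c1 is down to just 2 ⇒ r3c1=2.
Step 10. [r1c2∈{4}] r1c2 is down to just 4. So r1c2=4.
Step 11. [r1c3∈{2}] nothing but 2 survives at r1c3 ⇒ r1c3=2.

Answer: 1 4 2 3 / 3 2 1 4 / 2 3 4 1 / 4 1 3 2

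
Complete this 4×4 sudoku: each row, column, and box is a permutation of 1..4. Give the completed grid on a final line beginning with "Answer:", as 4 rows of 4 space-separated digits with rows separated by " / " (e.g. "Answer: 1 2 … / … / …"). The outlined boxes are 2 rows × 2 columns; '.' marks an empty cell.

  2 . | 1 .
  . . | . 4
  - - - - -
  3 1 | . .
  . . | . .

Step 1. [r4c2∈{2,4}] 2 has one home in col 2: r4c2 ⇒ r4c2=2.
Step 2. [r1c4∈{3}] r1c4 has the single candidate 3, so r1c4=3.
Step 3. [r3c3∈{2,4}] 4 has one home in row 3: r3c3. So r3c3=4.
Step 4. [r4c3∈{3}] r4c3's peers cover all but 3, so r4c3=3.
Step 5. [r3c4∈{2}] nothing but 2 survives at r3c4. So r3c4=2.
Step 6. [r2c1∈{1}] r2c1's peers cover all but 1 ⇒ r2c1=1.
Step 7. [r2c3∈{2}] nothing but 2 survives at r2c3 ⇒ r2c3=2.
Step 8. [r2c2∈{3}] r2c2 is down to just 3. So r2c2=3.
Step 9. [r4c1∈{4}] r4c1 is down to just 4, so r4c1=4.
Step 10. [r4c4∈{1}] nothing but 1 survives at r4c4. So r4c4=1.
Step 11. [r1c2∈{4}] r1c2 has the single candidate 4 ⇒ r1c2=4.

Answer: 2 4 1 3 / 1 3 2 4 / 3 1 4 2 / 4 2 3 1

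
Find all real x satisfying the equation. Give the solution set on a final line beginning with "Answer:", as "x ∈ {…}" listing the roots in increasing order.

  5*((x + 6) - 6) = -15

Step 1. [5*((x + 6) - 6) = -15] LHS = 5·(…); ÷5 both sides. So div: (x + 6) - 6 = -3.
Step 2. [(x + 6) - 6 = -3] peel the -6: add 6 from each side ⇒ sub: x + 6 = 3.
Step 3. [x + 6 = 3] 6 comes off first (subtract 6). So sub: x = -3.

Answer: x ∈ {-3}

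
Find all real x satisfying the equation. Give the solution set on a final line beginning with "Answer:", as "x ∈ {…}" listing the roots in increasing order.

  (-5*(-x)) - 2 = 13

Step 1. [(-5*(-x)) - 2 = 13] 2 comes off first (add 2), so sub: -5*(-x) = 15.
Step 2. [-5*(-x) = 15] -5·(inner) — divide through by -5, so div: -x = -3.
Step 3. [-x = -3] leading − — multiply by −1 ⇒ neg: x = 3.

Answer: x ∈ {3}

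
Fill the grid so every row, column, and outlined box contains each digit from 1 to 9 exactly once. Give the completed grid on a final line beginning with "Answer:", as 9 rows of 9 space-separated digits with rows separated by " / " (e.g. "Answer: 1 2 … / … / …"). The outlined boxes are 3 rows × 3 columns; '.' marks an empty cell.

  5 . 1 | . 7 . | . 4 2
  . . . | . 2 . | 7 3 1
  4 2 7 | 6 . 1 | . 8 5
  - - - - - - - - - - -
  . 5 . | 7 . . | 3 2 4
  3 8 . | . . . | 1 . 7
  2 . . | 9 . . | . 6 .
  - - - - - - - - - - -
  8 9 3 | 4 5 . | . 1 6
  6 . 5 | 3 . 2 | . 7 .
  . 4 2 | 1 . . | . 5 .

Step 1. [r6c9∈{8}] nothing but 8 survives at r6c9 ⇒ r6c9=8.
Step 2. [r2c6∈{4,5,8,9}] in row 2, 4 fits only at r2c6 ⇒ r2c6=4.
Step 3. [r3c7∈{9}] r3c7 is down to just 9, so r3c7=9.
Step 4. [r2c3∈{6,8,9}] in col 3, 8 fits only at r2c3 ⇒ r2c3=8.
Step 5. [r9c7∈{8}] r9c7 is down to just 8, so r9c7=8.
Step 6. [r4c1∈{1,9}] across col 1, 1 lands solely at r4c1, so r4c1=1.
Step 7. [r1c6∈{3,8,9}] across row 1, 9 lands solely at r1c6 ⇒ r1c6=9.
Step 8. [r4c3∈{6,9}] across row 4, 9 lands solely at r4c3 ⇒ r4c3=9.
Step 9. [r5c3∈{4,6}] col 3 places 6 nowhere but r5c3. So r5c3=6.
Step 10. [r8c5∈{8,9}] in row 8, 8 fits only at r8c5, so r8c5=8.
Step 11. [r5c6∈{5}] r5c6's peers cover all but 5, so r5c6=5.
Step 12. [r6c5∈{1,3,4}] r6c5 is the only open cell in row 6 admitting 1, so r6c5=1.
Step 13. [r9c5∈{6,9}] across col 5, 9 lands solely at r9c5, so r9c5=9.
Step 14. [r9c6∈{6,7}] row 9 places 6 nowhere but r9c6, so r9c6=6.
Step 15. [r1c7∈{6}] r1c7 is down to just 6. So r1c7=6.
Step 16. [r2c4∈{5}] r2c4 has the single candidate 5. So r2c4=5.
Step 17. [r9c9∈{3}] r9c9 has the single candidate 3. So r9c9=3.
Step 18. [r6c6∈{3}] r6c6 has the single candidate 3, so r6c6=3.
Step 19. [r3c5∈{3}] r3c5 has the single candidate 3. So r3c5=3.
Step 20. [r6c3∈{4}] nothing but 4 survives at r6c3. So r6c3=4.
Step 21. [r9c1∈{7}] r9c1 is down to just 7. So r9c1=7.
Step 22. [r2c2∈{6}] only 6 remains possible at r2c2, so r2c2=6.
Step 23. [r6c7∈{5}] only 5 remains possible at r6c7, so r6c7=5.
Step 24. [r7c6∈{7}] only 7 remains possible at r7c6 ⇒ r7c6=7.
Step 25. [r8c7∈{4}] r8c7 is down to just 4. So r8c7=4.
Step 26. [r4c5∈{6}] r4c5 is down to just 6. So r4c5=6.
Step 27. [r7c7∈{2}] only 2 remains possible at r7c7. So r7c7=2.
Step 28. [r2c1∈{9}] r2c1's peers cover all but 9. So r2c1=9.
Step 29. [r4c6∈{8}] nothing but 8 survives at r4c6. So r4c6=8.
Step 30. [r6c2∈{7}] only 7 remains possible at r6c2 ⇒ r6c2=7.
Step 31. [r1c2∈{3}] r1c2 has the single candidate 3, so r1c2=3.
Step 32. [r5c4∈{2}] only 2 remains possible at r5c4 ⇒ r5c4=2.
Step 33. [r5c5∈{4}] only 4 remains possible at r5c5. So r5c5=4.
Step 34. [r5c8∈{9}] r5c8's peers cover all but 9. So r5c8=9.
Step 35. [r1c4∈{8}] only 8 remains possible at r1c4, so r1c4=8.
Step 36. [r8c2∈{1}] r8c2 has the single candidate 1 ⇒ r8c2=1.
Step 37. [r8c9∈{9}] nothing but 9 survives at r8c9, so r8c9=9.

Answer: 5 3 1 8 7 9 6 4 2 / 9 6 8 5 2 4 7 3 1 / 4 2 7 6 3 1 9 8 5 / 1 5 9 7 6 8 3 2 4 / 3 8 6 2 4 5 1 9 7 / 2 7 4 9 1 3 5 6 8 / 8 9 3 4 5 7 2 1 6 / 6 1 5 3 8 2 4 7 9 / 7 4 2 1 9 6 8 5 3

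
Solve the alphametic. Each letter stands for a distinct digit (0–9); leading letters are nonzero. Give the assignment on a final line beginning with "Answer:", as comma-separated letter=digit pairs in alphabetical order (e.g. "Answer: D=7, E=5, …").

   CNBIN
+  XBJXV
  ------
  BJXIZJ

Step 1. [col 1: N + V ≡ J (mod 10)] no forcing yet in column 1 (carry-in 0); V=8 is free and consistent — try it, so V=8.
Step 2. [col 1: N + V ≡ J (mod 10)] no forcing yet in column 1 (carry-in 0); N=4 is free and consistent — try it, so N=4.
Step 3. [col 1: N + V ≡ J (mod 10)] in column 1 we have N+V≡J with carry-in 0; given N=4, V=8 and digits 4,8 already taken and all letters distinct, that pins J to 2, so J=2.
Step 4. [col 2: I + X ≡ Z (mod 10)] several values work for Z in column 2 (I + X ≡ Z (mod 10), carry-in 1); try Z=9 ⇒ Z=9.
Step 5. [B] adding two 5-digit numbers gives at most 5+1 digits, and here it does — B is that final carry and must be 1 ⇒ B=1.
Step 6. [col 2: I + X ≡ Z (mod 10)] no forcing yet in column 2 (carry-in 1); X=5 is free and consistent — try it, so X=5.
Step 7. [col 2: I + X ≡ Z (mod 10)] column 2: given X=5, Z=9, carry-in 1, and digits 1,2,4,5,8,9 already taken and all letters distinct, I+X≡Z (mod 10) forces I=3 ⇒ I=3.
Step 8. [col 5: C + X ≡ J (mod 10)] column 5 reads C+X+carry(0)=J with X=5, J=2; with digits 1,2,3,4,5,8,9 already taken and all letters distinct, the only value for C is 7 ⇒ C=7.

Answer: B=1, C=7, I=3, J=2, N=4, V=8, X=5, Z=9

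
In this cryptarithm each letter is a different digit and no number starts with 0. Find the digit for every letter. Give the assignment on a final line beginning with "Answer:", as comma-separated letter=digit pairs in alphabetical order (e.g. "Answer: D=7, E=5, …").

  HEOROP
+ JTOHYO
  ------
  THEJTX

Step 1. [col 1: P + O ≡ X (mod 10)] column 1 (P + O ≡ X (mod 10), carry-in 0) doesn't pin P yet; pick P=9 and continue, so P=9.
Step 2. [col 1: P + O ≡ X (mod 10)] X=7 is one option consistent with column 1 (P + O ≡ X (mod 10), carry-in 0) — take it ⇒ X=7.
Step 3. [col 1: P + O ≡ X (mod 10)] from column 1 (P=9, X=7, carry-in 0, digits 7,9 already taken and all letters distinct): O must equal 8. So O=8.
Step 4. [col 2: O + Y ≡ T (mod 10)] column 2 (O + Y ≡ T (mod 10), carry-in 1) doesn't pin Y yet; pick Y=5 and continue ⇒ Y=5.
Step 5. [col 2: O + Y ≡ T (mod 10)] from column 2 (O=8, Y=5, carry-in 1, digits 5,7,8,9 already taken and all letters distinct): T must equal 4, so T=4.
Step 6. [col 3: R + H ≡ J (mod 10)] no forcing yet in column 3 (carry-in 1); R=0 is free and consistent — try it, so R=0.
Step 7. [col 3: R + H ≡ J (mod 10)] several values work for J in column 3 (R + H ≡ J (mod 10), carry-in 1); try J=2, so J=2.
Step 8. [col 3: R + H ≡ J (mod 10)] from column 3 (R=0, J=2, carry-in 1, digits 0,2,4,5,7,8,9 already taken and all letters distinct): H must equal 1 ⇒ H=1.
Step 9. [col 4: O + O ≡ E (mod 10)] from column 4 (O=8, carry-in 0, digits 0,1,2,4,5,7,8,9 already taken and all letters distinct): E must equal 6 ⇒ E=6.

Answer: E=6, H=1, J=2, O=8, P=9, R=0, T=4, X=7, Y=5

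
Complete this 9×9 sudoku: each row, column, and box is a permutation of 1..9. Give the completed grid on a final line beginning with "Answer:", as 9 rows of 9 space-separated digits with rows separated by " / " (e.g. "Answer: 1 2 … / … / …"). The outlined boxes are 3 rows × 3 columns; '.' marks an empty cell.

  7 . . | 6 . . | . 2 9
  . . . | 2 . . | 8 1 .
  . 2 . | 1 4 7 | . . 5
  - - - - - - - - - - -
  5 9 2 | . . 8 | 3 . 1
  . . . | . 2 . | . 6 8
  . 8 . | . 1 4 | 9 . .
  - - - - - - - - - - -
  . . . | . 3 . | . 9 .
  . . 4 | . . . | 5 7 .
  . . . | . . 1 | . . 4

Step 1. [r9c8∈{3,8}] r9c8 is the only open cell in col 8 admitting 8 ⇒ r9c8=8.
Step 2. [r4c4∈{7}] nothing but 7 survives at r4c4. So r4c4=7.
Step 3. [r7c7∈{1,2,6}] col 7 places 1 nowhere but r7c7, so r7c7=1.
Step 4. [r8c9∈{2,3,6}] in box 9, 3 fits only at r8c9 ⇒ r8c9=3.
Step 5. [r9c5∈{5,6,7,9}] 7 has one home in col 5: r9c5, so r9c5=7.
Step 6. [r3c7∈{6}] r3c7 has the single candidate 6 ⇒ r3c7=6.
Step 7. [r7c9∈{2,6}] r7c9 is the only open cell in col 9 admitting 6, so r7c9=6.
Step 8. [r8c6∈{2,6,9}] across col 6, 6 lands solely at r8c6, so r8c6=6.
Step 9. [r8c1∈{1,2,8,9}] 2 has one home in row 8: r8c1, so r8c1=2.
Step 10. [r5c1∈{1,3,4}] across col 1, 1 lands solely at r5c1 ⇒ r5c1=1.
Step 11. [r5c2∈{3,4,7}] box 4 places 4 nowhere but r5c2, so r5c2=4.
Step 12. [r1c3∈{1,3,5,8}] across col 3, 1 lands solely at r1c3, so r1c3=1.
Step 13. [r2c1∈{3,4,6,9}] in row 2, 4 fits only at r2c1, so r2c1=4.
Step 14. [r7c1∈{8}] only 8 remains possible at r7c1, so r7c1=8.
Step 15. [r8c4∈{8,9}] in col 4, 8 fits only at r8c4 ⇒ r8c4=8.
Step 16. [r7c2∈{5,7}] r7c2 is the only open cell in col 2 admitting 7, so r7c2=7.
Step 17. [r7c3∈{5}] r7c3 has the single candidate 5 ⇒ r7c3=5.
Step 18. [r9c4∈{5,9}] across row 9, 5 lands solely at r9c4. So r9c4=5.
Step 19. [r5c6∈{3,5,9}] 5 has one home in row 5: r5c6 ⇒ r5c6=5.
Step 20. [r6c4∈{3}] only 3 remains possible at r6c4, so r6c4=3.
Step 21. [r5c3∈{3,7}] in row 5, 3 fits only at r5c3. So r5c3=3.
Step 22. [r2c6∈{3,9}] across col 6, 9 lands solely at r2c6, so r2c6=9.
Step 23. [r2c2∈{3,5,6}] in row 2, 3 fits only at r2c2, so r2c2=3.
Step 24. [r6c3∈{6,7}] in col 3, 7 fits only at r6c3. So r6c3=7.
Step 25. [r3c1∈{9}] only 9 remains possible at r3c1 ⇒ r3c1=9.
Step 26. [r9c2∈{6}] r9c2 is down to just 6, so r9c2=6.
Step 27. [r2c5∈{5}] r2c5 has the single candidate 5. So r2c5=5.
Step 28. [r6c9∈{2}] r6c9's peers cover all but 2, so r6c9=2.
Step 29. [r7c6∈{2}] nothing but 2 survives at r7c6, so r7c6=2.
Step 30. [r2c3∈{6}] only 6 remains possible at r2c3, so r2c3=6.
Step 31. [r2c9∈{7}] nothing but 7 survives at r2c9 ⇒ r2c9=7.
Step 32. [r1c7∈{4}] only 4 remains possible at r1c7 ⇒ r1c7=4.
Step 33. [r9c7∈{2}] r9c7's peers cover all but 2, so r9c7=2.
Step 34. [r5c7∈{7}] r5c7 has the single candidate 7, so r5c7=7.
Step 35. [r8c2∈{1}] only 1 remains possible at r8c2. So r8c2=1.
Step 36. [r5c4∈{9}] r5c4's peers cover all but 9, so r5c4=9.
Step 37. [r9c3∈{9}] only 9 remains possible at r9c3. So r9c3=9.
Step 38. [r3c8∈{3}] r3c8 has the single candidate 3 ⇒ r3c8=3.
Step 39. [r3c3∈{8}] r3c3's peers cover all but 8 ⇒ r3c3=8.
Step 40. [r6c8∈{5}] only 5 remains possible at r6c8. So r6c8=5.
Step 41. [r4c5∈{6}] r4c5 has the single candidate 6 ⇒ r4c5=6.
Step 42. [r8c5∈{9}] r8c5 is down to just 9 ⇒ r8c5=9.
Step 43. [r7c4∈{4}] r7c4 has the single candidate 4, so r7c4=4.
Step 44. [r9c1∈{3}] r9c1 is down to just 3. So r9c1=3.
Step 45. [r4c8∈{4}] r4c8's peers cover all but 4. So r4c8=4.
Step 46. [r1c2∈{5}] only 5 remains possible at r1c2 ⇒ r1c2=5.
Step 47. [r6c1∈{6}] only 6 remains possible at r6c1 ⇒ r6c1=6.
Step 48. [r1c6∈{3}] r1c6 has the single candidate 3 ⇒ r1c6=3.
Step 49. [r1c5∈{8}] nothing but 8 survives at r1c5, so r1c5=8.

Answer: 7 5 1 6 8 3 4 2 9 / 4 3 6 2 5 9 8 1 7 / 9 2 8 1 4 7 6 3 5 / 5 9 2 7 6 8 3 4 1 / 1 4 3 9 2 5 7 6 8 / 6 8 7 3 1 4 9 5 2 / 8 7 5 4 3 2 1 9 6 / 2 1 4 8 9 6 5 7 3 / 3 6 9 5 7 1 2 8 4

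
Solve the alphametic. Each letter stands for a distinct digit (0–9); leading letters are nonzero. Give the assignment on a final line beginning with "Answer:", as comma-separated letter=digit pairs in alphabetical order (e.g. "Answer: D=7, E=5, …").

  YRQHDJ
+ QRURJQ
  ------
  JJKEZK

Step 1. [col 1: J + Q ≡ K (mod 10)] several values work for K in column 1 (J + Q ≡ K (mod 10), carry-in 0); try K=7, so K=7.
Step 2. [col 1: J + Q ≡ K (mod 10)] column 1 (J + Q ≡ K (mod 10), carry-in 0) doesn't pin J yet; pick J=6 and continue, so J=6.
Step 3. [col 1: J + Q ≡ K (mod 10)] column 1: given J=6, K=7, carry-in 0, and digits 6,7 already taken and all letters distinct, J+Q≡K (mod 10) forces Q=1. So Q=1.
Step 4. [col 2: D + J ≡ Z (mod 10)] Z=9 is one option consistent with column 2 (D + J ≡ Z (mod 10), carry-in 0) — take it ⇒ Z=9.
Step 5. [col 2: D + J ≡ Z (mod 10)] column 2: given J=6, Z=9, carry-in 0, and digits 1,6,7,9 already taken and all letters distinct, D+J≡Z (mod 10) forces D=3 ⇒ D=3.
Step 6. [col 3: H + R ≡ E (mod 10)] several values work for R in column 3 (H + R ≡ E (mod 10), carry-in 0); try R=8. So R=8.
Step 7. [col 3: H + R ≡ E (mod 10)] column 3 (H + R ≡ E (mod 10), carry-in 0) doesn't pin H yet; pick H=2 and continue. So H=2.
Step 8. [col 3: H + R ≡ E (mod 10)] from column 3 (H=2, R=8, carry-in 0, digits 1,2,3,6,7,8,9 already taken and all letters distinct): E must equal 0, so E=0.
Step 9. [col 4: Q + U ≡ K (mod 10)] column 4: given Q=1, K=7, carry-in 1, and digits 0,1,2,3,6,7,8,9 already taken and all letters distinct, Q+U≡K (mod 10) forces U=5 ⇒ U=5.
Step 10. [col 6: Y + Q ≡ J (mod 10)] from column 6 (Q=1, J=6, carry-in 1, digits 0,1,2,3,5,6,7,8,9 already taken and all letters distinct): Y must equal 4 ⇒ Y=4.

Answer: D=3, E=0, H=2, J=6, K=7, Q=1, R=8, U=5, Y=4, Z=9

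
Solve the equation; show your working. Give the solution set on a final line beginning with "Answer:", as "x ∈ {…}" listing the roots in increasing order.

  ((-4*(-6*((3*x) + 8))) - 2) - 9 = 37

Step 1. [((-4*(-6*((3*x) + 8))) - 2) - 9 = 37] -9 is outermost — add 9 both sides, so sub: (-4*(-6*((3*x) + 8))) - 2 = 46.
Step 2. [(-4*(-6*((3*x) + 8))) - 2 = 46] add 2: x sits inside (… - 2). So sub: -4*(-6*((3*x) + 8)) = 48.
Step 3. [-4*(-6*((3*x) + 8)) = 48] -4·(inner) — divide through by -4, so div: -6*((3*x) + 8) = -12.
Step 4. [-6*((3*x) + 8) = -12] -6 out front; divide by -6, so div: (3*x) + 8 = 2.
Step 5. [(3*x) + 8 = 2] the outer +8 inverts by subtracting 8 ⇒ sub: 3*x = -6.
Step 6. [3*x = -6] leading coefficient 3: divide by 3. So div: x = -2.

Answer: x ∈ {-2}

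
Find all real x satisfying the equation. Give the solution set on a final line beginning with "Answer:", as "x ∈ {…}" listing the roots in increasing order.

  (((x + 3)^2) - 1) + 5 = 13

Step 1. [(((x + 3)^2) - 1) + 5 = 13] peel the +5: subtract 5 from each side ⇒ sub: ((x + 3)^2) - 1 = 8.
Step 2. [((x + 3)^2) - 1 = 8] peel the -1: add 1 from each side ⇒ sub: (x + 3)^2 = 9.
Step 3. [(x + 3)^2 = 9] √ both sides: 9 ≥ 0 gives two branches. So sqrt: x + 3 = 3 or -3.
Step 4. [x + 3 = 3 or -3] subtract 3: x sits inside (… + 3) ⇒ sub: x = 0 or -6.

Answer: x ∈ {-6, 0}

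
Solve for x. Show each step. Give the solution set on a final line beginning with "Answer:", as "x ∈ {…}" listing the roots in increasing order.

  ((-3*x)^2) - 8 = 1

Step 1. [((-3*x)^2) - 8 = 1] add 8: x sits inside (… - 8). So sub: (-3*x)^2 = 9.
Step 2. [(-3*x)^2 = 9] 9 ≥ 0, LHS is (·)² — take ±√, so sqrt: -3*x = 3 or -3.
Step 3. [-3*x = 3 or -3] -3·(inner) — divide through by -3, so div: x = -1 or 1.

Answer: x ∈ {-1, 1}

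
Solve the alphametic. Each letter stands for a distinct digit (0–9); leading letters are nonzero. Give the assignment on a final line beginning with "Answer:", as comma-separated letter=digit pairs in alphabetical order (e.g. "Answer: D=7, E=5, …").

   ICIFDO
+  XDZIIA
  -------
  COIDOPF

Step 1. [col 1: O + A ≡ F (mod 10)] O=5 is one option consistent with column 1 (O + A ≡ F (mod 10), carry-in 0) — take it, so O=5.
Step 2. [col 1: O + A ≡ F (mod 10)] several values work for A in column 1 (O + A ≡ F (mod 10), carry-in 0); try A=3 ⇒ A=3.
Step 3. [C] adding two 6-digit numbers gives at most 6+1 digits, and here it does — C is that final carry and must be 1 ⇒ C=1.
Step 4. [col 1: O + A ≡ F (mod 10)] in column 1 we have O+A≡F with carry-in 0; given O=5, A=3 and digits 1,3,5 already taken and all letters distinct, that pins F to 8. So F=8.
Step 5. [col 2: D + I ≡ P (mod 10)] several values work for I in column 2 (D + I ≡ P (mod 10), carry-in 0); try I=6, so I=6.
Step 6. [col 2: D + I ≡ P (mod 10)] in column 2 we have D+I≡P with carry-in 0; given I=6 and digits 1,3,5,6,8 already taken and all letters distinct, that pins P to 0, so P=0.
Step 7. [col 2: D + I ≡ P (mod 10)] column 2: given I=6, P=0, carry-in 0, and digits 0,1,3,5,6,8 already taken and all letters distinct, D+I≡P (mod 10) forces D=4. So D=4.
Step 8. [col 4: I + Z ≡ D (mod 10)] from column 4 (I=6, D=4, carry-in 1, digits 0,1,3,4,5,6,8 already taken and all letters distinct): Z must equal 7 ⇒ Z=7.
Step 9. [col 6: I + X ≡ O (mod 10)] column 6: given I=6, O=5, carry-in 0, and digits 0,1,3,4,5,6,7,8 already taken and all letters distinct, I+X≡O (mod 10) forces X=9, so X=9.

Answer: A=3, C=1, D=4, F=8, I=6, O=5, P=0, X=9, Z=7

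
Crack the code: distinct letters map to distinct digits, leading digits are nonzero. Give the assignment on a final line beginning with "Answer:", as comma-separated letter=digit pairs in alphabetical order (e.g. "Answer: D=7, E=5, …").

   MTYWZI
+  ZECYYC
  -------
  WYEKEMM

Step 1. [col 1: I + C ≡ M (mod 10)] no forcing yet in column 1 (carry-in 0); M=8 is free and consistent — try it ⇒ M=8.
Step 2. [W] adding two 6-digit numbers gives at most 6+1 digits, and here it does — W is that final carry and must be 1. So W=1.
Step 3. [col 1: I + C ≡ M (mod 10)] no forcing yet in column 1 (carry-in 0); I=2 is free and consistent — try it ⇒ I=2.
Step 4. [col 1: I + C ≡ M (mod 10)] column 1 reads I+C+carry(0)=M with I=2, M=8; with digits 1,2,8 already taken and all letters distinct, the only value for C is 6, so C=6.
Step 5. [col 2: Z + Y ≡ M (mod 10)] column 2 (Z + Y ≡ M (mod 10), carry-in 0) doesn't pin Y yet; pick Y=3 and continue. So Y=3.
Step 6. [col 2: Z + Y ≡ M (mod 10)] column 2 reads Z+Y+carry(0)=M with Y=3, M=8; with digits 1,2,3,6,8 already taken and all letters distinct, the only value for Z is 5, so Z=5.
Step 7. [col 3: W + Y ≡ E (mod 10)] in column 3 we have W+Y≡E with carry-in 0; given W=1, Y=3 and digits 1,2,3,5,6,8 already taken and all letters distinct, that pins E to 4, so E=4.
Step 8. [col 4: Y + C ≡ K (mod 10)] in column 4 we have Y+C≡K with carry-in 0; given Y=3, C=6 and digits 1,2,3,4,5,6,8 already taken and all letters distinct, that pins K to 9, so K=9.
Step 9. [col 5: T + E ≡ E (mod 10)] in column 5 we have T+E≡E with carry-in 0; given E=4 and digits 1,2,3,4,5,6,8,9 already taken and all letters distinct, that pins T to 0, so T=0.

Answer: C=6, E=4, I=2, K=9, M=8, T=0, W=1, Y=3, Z=5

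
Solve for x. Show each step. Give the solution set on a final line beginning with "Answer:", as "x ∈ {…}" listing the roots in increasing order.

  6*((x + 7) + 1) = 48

Step 1. [6*((x + 7) + 1) = 48] LHS = 6·(…); ÷6 both sides. So div: (x + 7) + 1 = 8.
Step 2. [(x + 7) + 1 = 8] 1 comes off first (subtract 1). So sub: x + 7 = 7.
Step 3. [x + 7 = 7] the outer +7 inverts by subtracting 7, so sub: x = 0.

Answer: x ∈ {0}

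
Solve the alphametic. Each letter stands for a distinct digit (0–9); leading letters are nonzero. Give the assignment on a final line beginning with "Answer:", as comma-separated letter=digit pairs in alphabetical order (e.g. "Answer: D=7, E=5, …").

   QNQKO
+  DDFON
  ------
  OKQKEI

Step 1. [col 1: O + N ≡ I (mod 10)] column 1 (O + N ≡ I (mod 10), carry-in 0) doesn't pin N yet; pick N=8 and continue. So N=8.
Step 2. [col 1: O + N ≡ I (mod 10)] no forcing yet in column 1 (carry-in 0); O=1 is free and consistent — try it ⇒ O=1.
Step 3. [col 1: O + N ≡ I (mod 10)] in column 1 we have O+N≡I with carry-in 0; given O=1, N=8 and digits 1,8 already taken and all letters distinct, that pins I to 9. So I=9.
Step 4. [col 2: K + O ≡ E (mod 10)] no forcing yet in column 2 (carry-in 0); K=2 is free and consistent — try it, so K=2.
Step 5. [col 2: K + O ≡ E (mod 10)] column 2 reads K+O+carry(0)=E with K=2, O=1; with digits 1,2,8,9 already taken and all letters distinct, the only value for E is 3 ⇒ E=3.
Step 6. [col 3: Q + F ≡ K (mod 10)] no forcing yet in column 3 (carry-in 0); Q=5 is free and consistent — try it. So Q=5.
Step 7. [col 3: Q + F ≡ K (mod 10)] column 3 reads Q+F+carry(0)=K with Q=5, K=2; with digits 1,2,3,5,8,9 already taken and all letters distinct, the only value for F is 7 ⇒ F=7.
Step 8. [col 4: N + D ≡ Q (mod 10)] from column 4 (N=8, Q=5, carry-in 1, digits 1,2,3,5,7,8,9 already taken and all letters distinct): D must equal 6. So D=6.

Answer: D=6, E=3, F=7, I=9, K=2, N=8, O=1, Q=5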